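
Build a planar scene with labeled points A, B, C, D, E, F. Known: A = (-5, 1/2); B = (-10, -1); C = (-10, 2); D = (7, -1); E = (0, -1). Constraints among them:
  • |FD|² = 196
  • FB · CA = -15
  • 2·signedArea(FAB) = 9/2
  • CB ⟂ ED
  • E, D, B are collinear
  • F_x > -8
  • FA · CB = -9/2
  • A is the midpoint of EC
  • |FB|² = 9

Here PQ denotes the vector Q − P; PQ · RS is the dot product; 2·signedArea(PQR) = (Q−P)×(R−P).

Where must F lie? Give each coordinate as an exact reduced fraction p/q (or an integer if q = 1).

F = (-7, -1)

1. F_x = -7  [2·signedArea(FAB) = 9/2 ∩ FB · CA = -15]
2. F_y = -1  [2·signedArea(FAB) = 9/2 ∩ FB · CA = -15]
   → F = (-7, -1)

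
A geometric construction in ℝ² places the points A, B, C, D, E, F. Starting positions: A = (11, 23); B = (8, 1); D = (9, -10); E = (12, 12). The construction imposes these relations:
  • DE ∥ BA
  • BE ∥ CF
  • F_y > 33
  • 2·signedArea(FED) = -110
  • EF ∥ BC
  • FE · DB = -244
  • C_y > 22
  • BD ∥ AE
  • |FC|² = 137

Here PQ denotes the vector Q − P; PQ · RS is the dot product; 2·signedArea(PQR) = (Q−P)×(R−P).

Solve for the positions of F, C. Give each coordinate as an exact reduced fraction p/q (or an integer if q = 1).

C = (6, 23)
F = (10, 34)

1. F_x = 10  [2·signedArea(FED) = -110 ∩ FE · DB = -244]
2. F_y = 34  [2·signedArea(FED) = -110 ∩ FE · DB = -244]
   → F = (10, 34)
3. C_x = 6  [BE ∥ CF ∩ EF ∥ BC]
4. C_y = 23  [BE ∥ CF ∩ EF ∥ BC]
   → C = (6, 23)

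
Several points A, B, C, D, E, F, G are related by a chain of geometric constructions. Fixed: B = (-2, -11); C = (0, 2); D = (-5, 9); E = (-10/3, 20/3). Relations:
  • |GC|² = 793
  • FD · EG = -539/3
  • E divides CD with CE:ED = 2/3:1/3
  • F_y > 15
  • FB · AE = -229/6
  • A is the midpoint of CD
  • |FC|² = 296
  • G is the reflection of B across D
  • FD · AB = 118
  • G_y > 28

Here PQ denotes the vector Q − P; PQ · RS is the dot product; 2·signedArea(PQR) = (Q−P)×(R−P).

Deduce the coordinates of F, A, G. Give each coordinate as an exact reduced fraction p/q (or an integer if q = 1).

1. A_x = -5/2  [A is the midpoint of CD]
2. A_y = 11/2  [A is the midpoint of CD]
   → A = (-5/2, 11/2)
3. G_x = -8  [G is the reflection of B across D]
4. G_y = 29  [G is the reflection of B across D]
   → G = (-8, 29)
5. F_x = -10  [FD · AB = 118 ∩ FD · EG = -539/3]
6. F_y = 16  [FD · AB = 118 ∩ FD · EG = -539/3]
   → F = (-10, 16)

A = (-5/2, 11/2)
F = (-10, 16)
G = (-8, 29)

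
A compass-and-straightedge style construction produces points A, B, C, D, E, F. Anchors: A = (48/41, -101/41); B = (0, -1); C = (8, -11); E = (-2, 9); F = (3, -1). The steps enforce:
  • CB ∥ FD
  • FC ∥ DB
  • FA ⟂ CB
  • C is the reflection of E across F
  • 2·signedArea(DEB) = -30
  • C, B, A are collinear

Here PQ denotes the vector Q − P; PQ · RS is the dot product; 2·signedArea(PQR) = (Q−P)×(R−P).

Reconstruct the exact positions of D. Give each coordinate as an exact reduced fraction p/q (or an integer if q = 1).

D = (-5, 9)

1. D_x = -5  [FC ∥ DB ∩ CB ∥ FD]
2. D_y = 9  [FC ∥ DB ∩ CB ∥ FD]
   → D = (-5, 9)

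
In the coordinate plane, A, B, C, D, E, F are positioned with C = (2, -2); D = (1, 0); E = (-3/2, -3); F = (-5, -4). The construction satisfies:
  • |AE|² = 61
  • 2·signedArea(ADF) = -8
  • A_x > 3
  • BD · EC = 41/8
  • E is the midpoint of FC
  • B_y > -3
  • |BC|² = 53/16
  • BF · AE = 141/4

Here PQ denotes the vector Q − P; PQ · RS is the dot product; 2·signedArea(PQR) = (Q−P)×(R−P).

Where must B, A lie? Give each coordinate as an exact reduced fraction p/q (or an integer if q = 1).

A = (7/2, 3)
B = (1/4, -5/2)

1. B_x = 1/4  [line -7/2·x + -1·y + -13/8 = 0 ∩ |BC|² = 53/16]
2. B_y = -5/2  [line -7/2·x + -1·y + -13/8 = 0 ∩ |BC|² = 53/16]
   → B = (1/4, -5/2)
3. A_x = 7/2  [2·signedArea(ADF) = -8 ∩ BF · AE = 141/4]
4. A_y = 3  [2·signedArea(ADF) = -8 ∩ BF · AE = 141/4]
   → A = (7/2, 3)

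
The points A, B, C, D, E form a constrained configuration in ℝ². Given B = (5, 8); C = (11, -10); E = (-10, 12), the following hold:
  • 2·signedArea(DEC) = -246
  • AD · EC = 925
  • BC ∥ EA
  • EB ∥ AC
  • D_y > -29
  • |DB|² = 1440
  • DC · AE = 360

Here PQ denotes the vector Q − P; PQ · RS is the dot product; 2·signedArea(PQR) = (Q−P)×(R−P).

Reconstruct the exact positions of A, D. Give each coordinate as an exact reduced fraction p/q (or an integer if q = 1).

A = (-4, -6)
D = (17, -28)

1. A_x = -4  [EB ∥ AC ∩ BC ∥ EA]
2. A_y = -6  [EB ∥ AC ∩ BC ∥ EA]
   → A = (-4, -6)
3. D_x = 17  [2·signedArea(DEC) = -246 ∩ DC · AE = 360]
4. D_y = -28  [2·signedArea(DEC) = -246 ∩ DC · AE = 360]
   → D = (17, -28)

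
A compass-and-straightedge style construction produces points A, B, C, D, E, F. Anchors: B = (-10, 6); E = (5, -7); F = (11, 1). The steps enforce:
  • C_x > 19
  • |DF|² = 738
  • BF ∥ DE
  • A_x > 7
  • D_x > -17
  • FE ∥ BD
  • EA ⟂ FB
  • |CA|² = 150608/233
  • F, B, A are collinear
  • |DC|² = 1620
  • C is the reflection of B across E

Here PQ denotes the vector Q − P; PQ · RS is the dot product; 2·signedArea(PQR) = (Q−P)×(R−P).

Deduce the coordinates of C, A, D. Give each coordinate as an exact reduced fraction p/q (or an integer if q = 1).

A = (1660/233, 448/233)
C = (20, -20)
D = (-16, -2)

1. C_x = 20  [C is the reflection of B across E]
2. C_y = -20  [C is the reflection of B across E]
   → C = (20, -20)
3. A_x = 1660/233  [F, B, A are collinear ∩ EA ⟂ FB]
4. A_y = 448/233  [F, B, A are collinear ∩ EA ⟂ FB]
   → A = (1660/233, 448/233)
5. D_x = -16  [BF ∥ DE ∩ FE ∥ BD]
6. D_y = -2  [BF ∥ DE ∩ FE ∥ BD]
   → D = (-16, -2)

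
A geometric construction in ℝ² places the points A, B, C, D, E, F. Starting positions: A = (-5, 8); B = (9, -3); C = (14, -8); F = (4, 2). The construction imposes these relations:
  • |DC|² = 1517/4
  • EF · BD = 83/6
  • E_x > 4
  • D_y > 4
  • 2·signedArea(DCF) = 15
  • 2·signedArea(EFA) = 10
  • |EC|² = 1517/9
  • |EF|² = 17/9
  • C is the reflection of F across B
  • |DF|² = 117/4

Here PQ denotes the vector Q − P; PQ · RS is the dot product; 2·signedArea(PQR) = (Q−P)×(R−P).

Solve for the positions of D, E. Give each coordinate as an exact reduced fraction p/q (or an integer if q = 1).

1. D_x = -1/2  [line -10·x + -10·y + 45 = 0 ∩ |DC|² = 1517/4]
2. D_y = 5  [line -10·x + -10·y + 45 = 0 ∩ |DC|² = 1517/4]
   → D = (-1/2, 5)
3. E_x = 13/3  [2·signedArea(EFA) = 10 ∩ EF · BD = 83/6]
4. E_y = 2/3  [2·signedArea(EFA) = 10 ∩ EF · BD = 83/6]
   → E = (13/3, 2/3)

D = (-1/2, 5)
E = (13/3, 2/3)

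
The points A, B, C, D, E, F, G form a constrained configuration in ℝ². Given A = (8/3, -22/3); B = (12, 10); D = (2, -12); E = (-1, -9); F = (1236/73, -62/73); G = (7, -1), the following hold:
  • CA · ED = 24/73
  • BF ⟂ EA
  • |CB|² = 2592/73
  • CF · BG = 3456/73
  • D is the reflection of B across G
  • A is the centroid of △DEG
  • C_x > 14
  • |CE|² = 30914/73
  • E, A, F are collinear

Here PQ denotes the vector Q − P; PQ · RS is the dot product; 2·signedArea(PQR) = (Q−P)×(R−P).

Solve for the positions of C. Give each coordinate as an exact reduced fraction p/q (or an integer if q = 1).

C = (1056/73, 334/73)

1. C_x = 1056/73  [CF · BG = 3456/73 ∩ CA · ED = 24/73]
2. C_y = 334/73  [CF · BG = 3456/73 ∩ CA · ED = 24/73]
   → C = (1056/73, 334/73)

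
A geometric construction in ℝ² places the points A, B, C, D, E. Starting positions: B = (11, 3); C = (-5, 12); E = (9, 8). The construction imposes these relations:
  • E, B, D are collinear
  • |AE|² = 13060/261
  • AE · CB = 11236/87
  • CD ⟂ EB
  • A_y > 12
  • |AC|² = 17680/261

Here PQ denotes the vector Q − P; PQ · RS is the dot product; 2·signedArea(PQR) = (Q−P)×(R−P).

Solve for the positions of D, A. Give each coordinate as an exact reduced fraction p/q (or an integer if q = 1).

1. D_x = 165/29  [E, B, D are collinear ∩ CD ⟂ EB]
2. D_y = 472/29  [E, B, D are collinear ∩ CD ⟂ EB]
   → D = (165/29, 472/29)
3. A_x = 281/87  [line -16·x + 9·y + -4972/87 = 0 ∩ |AC|² = 17680/261]
4. A_y = 1052/87  [line -16·x + 9·y + -4972/87 = 0 ∩ |AC|² = 17680/261]
   → A = (281/87, 1052/87)

A = (281/87, 1052/87)
D = (165/29, 472/29)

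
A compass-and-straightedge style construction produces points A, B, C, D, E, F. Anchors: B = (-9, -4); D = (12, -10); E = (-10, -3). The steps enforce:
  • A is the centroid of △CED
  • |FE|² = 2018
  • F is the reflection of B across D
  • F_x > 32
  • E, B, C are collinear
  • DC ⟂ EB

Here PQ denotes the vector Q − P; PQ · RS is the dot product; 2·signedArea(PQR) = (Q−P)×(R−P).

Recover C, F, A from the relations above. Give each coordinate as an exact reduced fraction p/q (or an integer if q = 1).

A = (13/6, -61/6)
C = (9/2, -35/2)
F = (33, -16)

1. C_x = 9/2  [E, B, C are collinear ∩ DC ⟂ EB]
2. C_y = -35/2  [E, B, C are collinear ∩ DC ⟂ EB]
   → C = (9/2, -35/2)
3. F_x = 33  [F is the reflection of B across D]
4. F_y = -16  [F is the reflection of B across D]
   → F = (33, -16)
5. A_x = 13/6  [A is the centroid of △CED]
6. A_y = -61/6  [A is the centroid of △CED]
   → A = (13/6, -61/6)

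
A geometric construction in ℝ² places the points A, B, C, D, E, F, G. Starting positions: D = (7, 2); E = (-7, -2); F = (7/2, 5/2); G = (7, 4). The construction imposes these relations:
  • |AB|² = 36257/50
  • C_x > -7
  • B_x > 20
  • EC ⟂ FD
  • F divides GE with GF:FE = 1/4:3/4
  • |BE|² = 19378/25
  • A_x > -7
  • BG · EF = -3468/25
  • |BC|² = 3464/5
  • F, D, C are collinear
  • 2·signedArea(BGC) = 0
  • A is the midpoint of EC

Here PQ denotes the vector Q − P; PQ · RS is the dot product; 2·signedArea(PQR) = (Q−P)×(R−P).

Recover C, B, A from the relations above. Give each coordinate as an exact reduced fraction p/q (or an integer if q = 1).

A = (-329/50, 47/50)
B = (504/25, 103/25)
C = (-154/25, 97/25)

1. C_x = -154/25  [F, D, C are collinear ∩ EC ⟂ FD]
2. C_y = 97/25  [F, D, C are collinear ∩ EC ⟂ FD]
   → C = (-154/25, 97/25)
3. B_x = 504/25  [2·signedArea(BGC) = 0 ∩ BG · EF = -3468/25]
4. B_y = 103/25  [2·signedArea(BGC) = 0 ∩ BG · EF = -3468/25]
   → B = (504/25, 103/25)
5. A_x = -329/50  [A is the midpoint of EC]
6. A_y = 47/50  [A is the midpoint of EC]
   → A = (-329/50, 47/50)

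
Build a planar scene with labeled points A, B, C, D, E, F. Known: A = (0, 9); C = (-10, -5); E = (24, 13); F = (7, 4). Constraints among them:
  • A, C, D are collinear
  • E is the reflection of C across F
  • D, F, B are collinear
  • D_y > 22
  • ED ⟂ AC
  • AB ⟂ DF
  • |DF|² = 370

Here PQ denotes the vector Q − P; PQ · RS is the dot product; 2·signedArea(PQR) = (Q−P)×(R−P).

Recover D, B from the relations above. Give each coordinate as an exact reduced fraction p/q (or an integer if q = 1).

B = (38/5, 39/5)
D = (10, 23)

1. D_x = 10  [A, C, D are collinear ∩ ED ⟂ AC]
2. D_y = 23  [A, C, D are collinear ∩ ED ⟂ AC]
   → D = (10, 23)
3. B_x = 38/5  [D, F, B are collinear ∩ AB ⟂ DF]
4. B_y = 39/5  [D, F, B are collinear ∩ AB ⟂ DF]
   → B = (38/5, 39/5)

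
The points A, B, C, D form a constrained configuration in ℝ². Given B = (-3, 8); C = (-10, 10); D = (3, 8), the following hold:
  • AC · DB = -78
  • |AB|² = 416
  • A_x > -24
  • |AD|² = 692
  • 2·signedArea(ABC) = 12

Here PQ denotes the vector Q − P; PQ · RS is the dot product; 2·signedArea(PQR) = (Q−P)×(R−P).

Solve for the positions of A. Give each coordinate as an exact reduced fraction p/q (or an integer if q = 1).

1. A_x = -23  [2·signedArea(ABC) = 12 ∩ AC · DB = -78]
2. A_y = 12  [2·signedArea(ABC) = 12 ∩ AC · DB = -78]
   → A = (-23, 12)

A = (-23, 12)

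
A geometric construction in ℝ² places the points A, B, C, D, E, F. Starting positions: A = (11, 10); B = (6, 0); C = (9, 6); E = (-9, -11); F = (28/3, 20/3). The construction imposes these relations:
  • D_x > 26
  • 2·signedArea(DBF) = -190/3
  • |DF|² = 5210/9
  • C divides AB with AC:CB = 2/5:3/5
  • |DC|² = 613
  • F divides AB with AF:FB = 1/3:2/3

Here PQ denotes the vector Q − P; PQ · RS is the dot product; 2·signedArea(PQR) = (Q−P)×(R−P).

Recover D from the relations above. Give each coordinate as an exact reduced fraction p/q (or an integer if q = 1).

1. D_x = 27  [line -20/3·x + 10/3·y + 310/3 = 0 ∩ |DC|² = 613]
2. D_y = 23  [line -20/3·x + 10/3·y + 310/3 = 0 ∩ |DC|² = 613]
   → D = (27, 23)

D = (27, 23)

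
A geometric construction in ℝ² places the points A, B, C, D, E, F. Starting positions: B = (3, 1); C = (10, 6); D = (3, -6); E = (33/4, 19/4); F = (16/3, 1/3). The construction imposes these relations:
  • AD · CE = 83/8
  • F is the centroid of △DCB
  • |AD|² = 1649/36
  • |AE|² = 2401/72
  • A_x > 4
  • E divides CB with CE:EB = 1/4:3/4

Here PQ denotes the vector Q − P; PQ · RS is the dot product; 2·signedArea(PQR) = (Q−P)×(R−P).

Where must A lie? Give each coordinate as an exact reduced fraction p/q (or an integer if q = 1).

A = (25/6, 2/3)

1. A_x = 25/6  [line 7/4·x + 5/4·y + -65/8 = 0 ∩ |AE|² = 2401/72]
2. A_y = 2/3  [line 7/4·x + 5/4·y + -65/8 = 0 ∩ |AE|² = 2401/72]
   → A = (25/6, 2/3)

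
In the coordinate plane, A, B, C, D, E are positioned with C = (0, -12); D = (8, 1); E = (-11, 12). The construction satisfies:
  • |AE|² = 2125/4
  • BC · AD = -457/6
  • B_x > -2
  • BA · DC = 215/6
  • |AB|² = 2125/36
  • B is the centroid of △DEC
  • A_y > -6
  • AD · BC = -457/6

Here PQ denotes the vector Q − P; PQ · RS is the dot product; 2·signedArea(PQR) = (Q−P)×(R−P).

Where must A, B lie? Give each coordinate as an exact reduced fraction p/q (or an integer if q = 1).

A = (4, -11/2)
B = (-1, 1/3)

1. B_x = -1  [B is the centroid of △DEC]
2. B_y = 1/3  [B is the centroid of △DEC]
   → B = (-1, 1/3)
3. A_x = 4  [AD · BC = -457/6 ∩ BA · DC = 215/6]
4. A_y = -11/2  [AD · BC = -457/6 ∩ BA · DC = 215/6]
   → A = (4, -11/2)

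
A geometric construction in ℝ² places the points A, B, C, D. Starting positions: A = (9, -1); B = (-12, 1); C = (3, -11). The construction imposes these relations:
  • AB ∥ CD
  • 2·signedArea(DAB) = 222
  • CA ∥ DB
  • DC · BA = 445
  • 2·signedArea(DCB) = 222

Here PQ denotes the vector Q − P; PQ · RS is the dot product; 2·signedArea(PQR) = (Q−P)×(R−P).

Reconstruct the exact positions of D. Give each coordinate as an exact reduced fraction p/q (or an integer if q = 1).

1. D_x = -18  [CA ∥ DB ∩ AB ∥ CD]
2. D_y = -9  [CA ∥ DB ∩ AB ∥ CD]
   → D = (-18, -9)

D = (-18, -9)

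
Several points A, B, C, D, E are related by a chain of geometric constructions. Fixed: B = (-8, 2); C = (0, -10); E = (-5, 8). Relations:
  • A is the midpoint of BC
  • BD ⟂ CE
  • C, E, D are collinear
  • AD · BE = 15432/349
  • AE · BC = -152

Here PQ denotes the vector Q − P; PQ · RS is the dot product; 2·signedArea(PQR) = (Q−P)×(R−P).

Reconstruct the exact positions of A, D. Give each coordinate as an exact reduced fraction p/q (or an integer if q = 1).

1. A_x = -4  [A is the midpoint of BC]
2. A_y = -4  [A is the midpoint of BC]
   → A = (-4, -4)
3. D_x = -1280/349  [C, E, D are collinear ∩ BD ⟂ CE]
4. D_y = 1118/349  [C, E, D are collinear ∩ BD ⟂ CE]
   → D = (-1280/349, 1118/349)

A = (-4, -4)
D = (-1280/349, 1118/349)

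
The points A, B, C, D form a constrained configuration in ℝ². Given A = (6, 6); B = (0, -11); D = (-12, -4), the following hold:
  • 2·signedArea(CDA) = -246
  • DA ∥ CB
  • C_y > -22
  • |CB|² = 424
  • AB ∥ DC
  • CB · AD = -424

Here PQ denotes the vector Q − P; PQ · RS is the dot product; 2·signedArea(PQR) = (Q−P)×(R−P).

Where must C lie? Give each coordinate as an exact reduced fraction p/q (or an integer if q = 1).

1. C_x = -18  [DA ∥ CB ∩ AB ∥ DC]
2. C_y = -21  [DA ∥ CB ∩ AB ∥ DC]
   → C = (-18, -21)

C = (-18, -21)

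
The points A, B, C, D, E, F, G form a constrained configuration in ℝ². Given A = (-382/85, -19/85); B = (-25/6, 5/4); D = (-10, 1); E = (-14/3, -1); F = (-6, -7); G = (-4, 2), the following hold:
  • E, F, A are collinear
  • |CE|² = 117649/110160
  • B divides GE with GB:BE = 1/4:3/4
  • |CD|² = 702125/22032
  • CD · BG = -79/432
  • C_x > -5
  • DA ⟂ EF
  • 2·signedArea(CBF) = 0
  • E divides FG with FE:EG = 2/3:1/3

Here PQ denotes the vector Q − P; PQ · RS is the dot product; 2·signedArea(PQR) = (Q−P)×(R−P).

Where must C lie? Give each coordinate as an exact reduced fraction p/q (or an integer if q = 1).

C = (-6797/1530, 3/340)

1. C_x = -6797/1530  [2·signedArea(CBF) = 0 ∩ CD · BG = -79/432]
2. C_y = 3/340  [2·signedArea(CBF) = 0 ∩ CD · BG = -79/432]
   → C = (-6797/1530, 3/340)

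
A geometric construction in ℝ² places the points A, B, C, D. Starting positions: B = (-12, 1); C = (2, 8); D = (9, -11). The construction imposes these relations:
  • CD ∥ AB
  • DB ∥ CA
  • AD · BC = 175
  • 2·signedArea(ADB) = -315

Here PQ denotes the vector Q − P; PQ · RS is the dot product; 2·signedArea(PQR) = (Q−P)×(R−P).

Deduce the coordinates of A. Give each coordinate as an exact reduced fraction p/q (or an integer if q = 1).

1. A_x = -19  [CD ∥ AB ∩ DB ∥ CA]
2. A_y = 20  [CD ∥ AB ∩ DB ∥ CA]
   → A = (-19, 20)

A = (-19, 20)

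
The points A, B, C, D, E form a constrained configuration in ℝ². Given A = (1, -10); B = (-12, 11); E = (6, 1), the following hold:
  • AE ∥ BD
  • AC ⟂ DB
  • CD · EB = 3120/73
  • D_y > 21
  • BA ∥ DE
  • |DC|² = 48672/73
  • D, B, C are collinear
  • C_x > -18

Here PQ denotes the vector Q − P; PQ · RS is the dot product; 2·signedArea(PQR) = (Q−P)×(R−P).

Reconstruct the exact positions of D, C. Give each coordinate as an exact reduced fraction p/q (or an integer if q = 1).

C = (-1291/73, -110/73)
D = (-7, 22)

1. D_x = -7  [BA ∥ DE ∩ AE ∥ BD]
2. D_y = 22  [BA ∥ DE ∩ AE ∥ BD]
   → D = (-7, 22)
3. C_x = -1291/73  [D, B, C are collinear ∩ AC ⟂ DB]
4. C_y = -110/73  [D, B, C are collinear ∩ AC ⟂ DB]
   → C = (-1291/73, -110/73)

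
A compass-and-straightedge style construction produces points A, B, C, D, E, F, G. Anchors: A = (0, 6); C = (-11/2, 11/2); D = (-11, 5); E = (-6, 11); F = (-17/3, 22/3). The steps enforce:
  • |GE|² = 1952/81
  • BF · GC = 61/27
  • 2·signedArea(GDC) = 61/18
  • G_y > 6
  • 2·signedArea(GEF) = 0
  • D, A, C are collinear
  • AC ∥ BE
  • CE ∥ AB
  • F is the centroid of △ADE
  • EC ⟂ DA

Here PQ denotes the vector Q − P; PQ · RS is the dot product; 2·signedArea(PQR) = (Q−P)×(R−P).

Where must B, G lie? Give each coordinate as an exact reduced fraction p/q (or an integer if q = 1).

1. B_x = -1/2  [AC ∥ BE ∩ CE ∥ AB]
2. B_y = 23/2  [AC ∥ BE ∩ CE ∥ AB]
   → B = (-1/2, 23/2)
3. G_x = -50/9  [2·signedArea(GEF) = 0 ∩ BF · GC = 61/27]
4. G_y = 55/9  [2·signedArea(GEF) = 0 ∩ BF · GC = 61/27]
   → G = (-50/9, 55/9)

B = (-1/2, 23/2)
G = (-50/9, 55/9)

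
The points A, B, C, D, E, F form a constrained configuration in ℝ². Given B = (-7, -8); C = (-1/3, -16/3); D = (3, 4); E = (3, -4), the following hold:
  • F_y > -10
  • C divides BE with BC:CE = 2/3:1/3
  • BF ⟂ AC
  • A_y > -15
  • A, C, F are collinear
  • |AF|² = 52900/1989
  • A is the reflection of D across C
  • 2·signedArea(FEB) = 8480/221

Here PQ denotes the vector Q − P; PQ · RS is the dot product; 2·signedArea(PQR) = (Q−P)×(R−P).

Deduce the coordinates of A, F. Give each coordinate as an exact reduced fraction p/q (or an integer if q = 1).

1. A_x = -11/3  [A is the reflection of D across C]
2. A_y = -44/3  [A is the reflection of D across C]
   → A = (-11/3, -44/3)
3. F_x = -427/221  [A, C, F are collinear ∩ BF ⟂ AC]
4. F_y = -2168/221  [A, C, F are collinear ∩ BF ⟂ AC]
   → F = (-427/221, -2168/221)

A = (-11/3, -44/3)
F = (-427/221, -2168/221)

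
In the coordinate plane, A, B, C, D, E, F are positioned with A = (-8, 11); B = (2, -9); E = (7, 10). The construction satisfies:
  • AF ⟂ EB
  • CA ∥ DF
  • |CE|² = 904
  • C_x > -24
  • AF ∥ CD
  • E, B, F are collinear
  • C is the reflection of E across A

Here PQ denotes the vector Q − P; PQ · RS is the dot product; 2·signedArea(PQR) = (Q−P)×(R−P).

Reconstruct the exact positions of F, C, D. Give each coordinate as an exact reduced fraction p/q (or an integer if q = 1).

C = (-23, 12)
D = (-1684/193, 1591/193)
F = (1211/193, 1398/193)

1. F_x = 1211/193  [E, B, F are collinear ∩ AF ⟂ EB]
2. F_y = 1398/193  [E, B, F are collinear ∩ AF ⟂ EB]
   → F = (1211/193, 1398/193)
3. C_x = -23  [C is the reflection of E across A]
4. C_y = 12  [C is the reflection of E across A]
   → C = (-23, 12)
5. D_x = -1684/193  [CA ∥ DF ∩ AF ∥ CD]
6. D_y = 1591/193  [CA ∥ DF ∩ AF ∥ CD]
   → D = (-1684/193, 1591/193)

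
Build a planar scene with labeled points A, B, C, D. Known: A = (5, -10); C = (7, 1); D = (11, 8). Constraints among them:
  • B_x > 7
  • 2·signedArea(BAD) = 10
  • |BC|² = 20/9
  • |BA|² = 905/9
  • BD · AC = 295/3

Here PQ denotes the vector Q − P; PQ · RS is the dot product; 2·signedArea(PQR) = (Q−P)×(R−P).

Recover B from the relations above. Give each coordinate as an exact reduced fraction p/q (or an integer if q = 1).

1. B_x = 23/3  [2·signedArea(BAD) = 10 ∩ BD · AC = 295/3]
2. B_y = -1/3  [2·signedArea(BAD) = 10 ∩ BD · AC = 295/3]
   → B = (23/3, -1/3)

B = (23/3, -1/3)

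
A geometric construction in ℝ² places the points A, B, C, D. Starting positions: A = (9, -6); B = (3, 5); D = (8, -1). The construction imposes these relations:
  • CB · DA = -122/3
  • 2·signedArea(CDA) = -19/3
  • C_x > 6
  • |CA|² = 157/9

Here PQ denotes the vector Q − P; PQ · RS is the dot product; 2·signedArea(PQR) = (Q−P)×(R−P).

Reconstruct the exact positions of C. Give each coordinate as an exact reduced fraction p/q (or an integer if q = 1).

C = (7, -7/3)

1. C_x = 7  [2·signedArea(CDA) = -19/3 ∩ CB · DA = -122/3]
2. C_y = -7/3  [2·signedArea(CDA) = -19/3 ∩ CB · DA = -122/3]
   → C = (7, -7/3)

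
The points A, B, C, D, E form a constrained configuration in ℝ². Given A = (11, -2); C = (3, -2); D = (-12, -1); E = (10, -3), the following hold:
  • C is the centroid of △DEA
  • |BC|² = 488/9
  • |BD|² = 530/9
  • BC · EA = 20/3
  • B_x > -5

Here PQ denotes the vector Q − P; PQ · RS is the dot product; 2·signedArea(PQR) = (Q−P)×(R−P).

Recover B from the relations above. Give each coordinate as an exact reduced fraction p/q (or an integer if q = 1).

B = (-13/3, -4/3)

1. B_x = -13/3  [line -1·x + -1·y + -17/3 = 0 ∩ |BD|² = 530/9]
2. B_y = -4/3  [line -1·x + -1·y + -17/3 = 0 ∩ |BD|² = 530/9]
   → B = (-13/3, -4/3)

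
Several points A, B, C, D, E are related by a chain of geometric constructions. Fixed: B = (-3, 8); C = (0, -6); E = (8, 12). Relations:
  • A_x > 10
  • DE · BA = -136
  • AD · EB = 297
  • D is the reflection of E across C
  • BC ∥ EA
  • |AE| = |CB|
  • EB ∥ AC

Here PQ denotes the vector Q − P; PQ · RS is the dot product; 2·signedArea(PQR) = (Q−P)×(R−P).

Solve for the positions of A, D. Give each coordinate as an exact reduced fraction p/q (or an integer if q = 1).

1. A_x = 11  [EB ∥ AC ∩ BC ∥ EA]
2. A_y = -2  [EB ∥ AC ∩ BC ∥ EA]
   → A = (11, -2)
3. D_x = -8  [D is the reflection of E across C]
4. D_y = -24  [D is the reflection of E across C]
   → D = (-8, -24)

A = (11, -2)
D = (-8, -24)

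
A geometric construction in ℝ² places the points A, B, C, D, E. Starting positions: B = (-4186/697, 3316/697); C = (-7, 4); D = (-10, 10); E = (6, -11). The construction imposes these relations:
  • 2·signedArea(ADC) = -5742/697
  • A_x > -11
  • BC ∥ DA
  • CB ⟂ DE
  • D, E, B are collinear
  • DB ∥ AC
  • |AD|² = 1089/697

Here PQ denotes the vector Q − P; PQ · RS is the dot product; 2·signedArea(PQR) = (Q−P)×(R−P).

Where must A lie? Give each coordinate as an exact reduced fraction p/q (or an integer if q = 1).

A = (-7663/697, 6442/697)

1. A_x = -7663/697  [DB ∥ AC ∩ BC ∥ DA]
2. A_y = 6442/697  [DB ∥ AC ∩ BC ∥ DA]
   → A = (-7663/697, 6442/697)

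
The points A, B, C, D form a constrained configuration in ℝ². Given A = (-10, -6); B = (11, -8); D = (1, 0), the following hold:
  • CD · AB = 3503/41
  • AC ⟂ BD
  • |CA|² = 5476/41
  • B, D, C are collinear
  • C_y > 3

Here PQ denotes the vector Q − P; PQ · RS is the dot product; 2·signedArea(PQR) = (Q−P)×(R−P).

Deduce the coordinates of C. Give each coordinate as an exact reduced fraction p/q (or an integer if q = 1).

C = (-114/41, 124/41)

1. C_x = -114/41  [B, D, C are collinear ∩ AC ⟂ BD]
2. C_y = 124/41  [B, D, C are collinear ∩ AC ⟂ BD]
   → C = (-114/41, 124/41)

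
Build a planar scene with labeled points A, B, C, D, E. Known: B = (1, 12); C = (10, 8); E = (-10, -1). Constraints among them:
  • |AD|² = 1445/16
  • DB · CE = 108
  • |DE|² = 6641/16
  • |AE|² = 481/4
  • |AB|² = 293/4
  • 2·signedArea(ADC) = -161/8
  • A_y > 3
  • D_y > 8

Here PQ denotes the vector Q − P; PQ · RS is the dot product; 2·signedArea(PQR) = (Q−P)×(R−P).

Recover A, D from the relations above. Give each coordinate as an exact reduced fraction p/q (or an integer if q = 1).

A = (0, 7/2)
D = (31/4, 9)

1. D_x = 31/4  [line 20·x + 9·y + -236 = 0 ∩ |DE|² = 6641/16]
2. D_y = 9  [line 20·x + 9·y + -236 = 0 ∩ |DE|² = 6641/16]
   → D = (31/4, 9)
3. A_x = 0  [line 1·x + 9/4·y + -63/8 = 0 ∩ |AD|² = 1445/16]
4. A_y = 7/2  [line 1·x + 9/4·y + -63/8 = 0 ∩ |AD|² = 1445/16]
   → A = (0, 7/2)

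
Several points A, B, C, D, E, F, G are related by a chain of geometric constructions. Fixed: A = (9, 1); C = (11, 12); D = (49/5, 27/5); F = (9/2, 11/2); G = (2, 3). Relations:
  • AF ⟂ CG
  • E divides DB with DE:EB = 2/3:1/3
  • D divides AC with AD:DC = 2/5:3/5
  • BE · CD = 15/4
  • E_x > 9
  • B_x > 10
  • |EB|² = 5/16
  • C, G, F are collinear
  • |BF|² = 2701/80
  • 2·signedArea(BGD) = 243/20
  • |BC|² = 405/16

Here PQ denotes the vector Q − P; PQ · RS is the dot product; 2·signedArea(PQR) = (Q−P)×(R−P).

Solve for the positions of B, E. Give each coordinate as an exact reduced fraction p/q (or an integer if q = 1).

1. B_x = 101/10  [line -12/5·x + 39/5·y + -123/4 = 0 ∩ |BF|² = 2701/80]
2. B_y = 141/20  [line -12/5·x + 39/5·y + -123/4 = 0 ∩ |BF|² = 2701/80]
   → B = (101/10, 141/20)
3. E_x = 10  [BE · CD = 15/4 ∩ E divides DB with DE:EB = 2/3:1/3]
4. E_y = 13/2  [BE · CD = 15/4 ∩ E divides DB with DE:EB = 2/3:1/3]
   → E = (10, 13/2)

B = (101/10, 141/20)
E = (10, 13/2)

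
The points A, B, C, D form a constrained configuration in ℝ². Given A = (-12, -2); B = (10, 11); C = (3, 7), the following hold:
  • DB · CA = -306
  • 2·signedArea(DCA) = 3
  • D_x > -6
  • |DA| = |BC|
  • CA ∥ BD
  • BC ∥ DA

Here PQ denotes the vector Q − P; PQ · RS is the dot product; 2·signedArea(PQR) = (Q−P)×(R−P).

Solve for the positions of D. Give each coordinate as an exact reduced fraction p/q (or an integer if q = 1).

1. D_x = -5  [BC ∥ DA ∩ CA ∥ BD]
2. D_y = 2  [BC ∥ DA ∩ CA ∥ BD]
   → D = (-5, 2)

D = (-5, 2)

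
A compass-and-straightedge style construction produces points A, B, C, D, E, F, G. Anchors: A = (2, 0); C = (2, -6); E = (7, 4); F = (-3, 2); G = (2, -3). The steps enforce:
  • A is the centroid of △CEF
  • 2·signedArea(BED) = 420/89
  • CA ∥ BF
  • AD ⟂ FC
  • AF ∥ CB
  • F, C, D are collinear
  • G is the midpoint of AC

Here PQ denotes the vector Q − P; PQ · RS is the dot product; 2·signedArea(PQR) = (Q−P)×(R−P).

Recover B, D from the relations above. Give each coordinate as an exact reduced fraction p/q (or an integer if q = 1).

B = (-3, -4)
D = (-62/89, -150/89)

1. B_x = -3  [CA ∥ BF ∩ AF ∥ CB]
2. B_y = -4  [CA ∥ BF ∩ AF ∥ CB]
   → B = (-3, -4)
3. D_x = -62/89  [F, C, D are collinear ∩ AD ⟂ FC]
4. D_y = -150/89  [F, C, D are collinear ∩ AD ⟂ FC]
   → D = (-62/89, -150/89)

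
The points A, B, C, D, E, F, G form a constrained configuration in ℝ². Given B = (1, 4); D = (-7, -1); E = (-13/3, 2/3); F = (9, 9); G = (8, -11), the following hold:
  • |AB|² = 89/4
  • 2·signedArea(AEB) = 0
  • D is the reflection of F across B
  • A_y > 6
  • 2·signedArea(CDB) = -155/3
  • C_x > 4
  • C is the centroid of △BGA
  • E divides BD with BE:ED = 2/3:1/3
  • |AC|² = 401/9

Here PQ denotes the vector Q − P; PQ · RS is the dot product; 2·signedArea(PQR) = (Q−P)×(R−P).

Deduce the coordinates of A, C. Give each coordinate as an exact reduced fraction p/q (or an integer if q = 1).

A = (5, 13/2)
C = (14/3, -1/6)

1. A_x = 5  [line -10/3·x + 16/3·y + -18 = 0 ∩ |AB|² = 89/4]
2. A_y = 13/2  [line -10/3·x + 16/3·y + -18 = 0 ∩ |AB|² = 89/4]
   → A = (5, 13/2)
3. C_x = 14/3  [C is the centroid of △BGA]
4. C_y = -1/6  [C is the centroid of △BGA]
   → C = (14/3, -1/6)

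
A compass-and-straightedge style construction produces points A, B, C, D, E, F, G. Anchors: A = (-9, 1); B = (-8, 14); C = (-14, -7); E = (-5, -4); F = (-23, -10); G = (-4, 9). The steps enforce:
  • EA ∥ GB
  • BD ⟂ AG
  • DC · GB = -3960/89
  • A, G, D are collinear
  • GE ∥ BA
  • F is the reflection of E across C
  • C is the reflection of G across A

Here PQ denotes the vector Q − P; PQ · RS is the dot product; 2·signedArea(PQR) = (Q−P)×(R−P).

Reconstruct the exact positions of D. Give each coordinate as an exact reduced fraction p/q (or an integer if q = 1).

1. D_x = -256/89  [A, G, D are collinear ∩ BD ⟂ AG]
2. D_y = 961/89  [A, G, D are collinear ∩ BD ⟂ AG]
   → D = (-256/89, 961/89)

D = (-256/89, 961/89)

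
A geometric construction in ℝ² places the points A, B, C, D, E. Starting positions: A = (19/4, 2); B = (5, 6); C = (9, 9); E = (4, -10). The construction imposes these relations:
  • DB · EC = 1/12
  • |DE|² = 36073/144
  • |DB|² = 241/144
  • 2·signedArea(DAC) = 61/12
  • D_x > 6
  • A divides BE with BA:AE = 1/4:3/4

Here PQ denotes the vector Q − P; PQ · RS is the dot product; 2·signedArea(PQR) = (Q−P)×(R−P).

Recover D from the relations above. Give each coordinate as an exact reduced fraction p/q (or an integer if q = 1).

D = (25/4, 17/3)

1. D_x = 25/4  [2·signedArea(DAC) = 61/12 ∩ DB · EC = 1/12]
2. D_y = 17/3  [2·signedArea(DAC) = 61/12 ∩ DB · EC = 1/12]
   → D = (25/4, 17/3)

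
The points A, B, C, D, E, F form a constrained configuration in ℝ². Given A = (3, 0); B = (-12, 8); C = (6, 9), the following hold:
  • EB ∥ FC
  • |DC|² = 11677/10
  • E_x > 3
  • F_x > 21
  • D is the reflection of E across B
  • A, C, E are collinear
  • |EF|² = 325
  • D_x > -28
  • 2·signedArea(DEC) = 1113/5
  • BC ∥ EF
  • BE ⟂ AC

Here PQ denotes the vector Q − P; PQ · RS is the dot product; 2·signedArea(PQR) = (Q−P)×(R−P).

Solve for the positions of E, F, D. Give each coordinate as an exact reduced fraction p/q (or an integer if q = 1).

D = (-279/10, 133/10)
E = (39/10, 27/10)
F = (219/10, 37/10)

1. E_x = 39/10  [A, C, E are collinear ∩ BE ⟂ AC]
2. E_y = 27/10  [A, C, E are collinear ∩ BE ⟂ AC]
   → E = (39/10, 27/10)
3. F_x = 219/10  [EB ∥ FC ∩ BC ∥ EF]
4. F_y = 37/10  [EB ∥ FC ∩ BC ∥ EF]
   → F = (219/10, 37/10)
5. D_x = -279/10  [D is the reflection of E across B]
6. D_y = 133/10  [D is the reflection of E across B]
   → D = (-279/10, 133/10)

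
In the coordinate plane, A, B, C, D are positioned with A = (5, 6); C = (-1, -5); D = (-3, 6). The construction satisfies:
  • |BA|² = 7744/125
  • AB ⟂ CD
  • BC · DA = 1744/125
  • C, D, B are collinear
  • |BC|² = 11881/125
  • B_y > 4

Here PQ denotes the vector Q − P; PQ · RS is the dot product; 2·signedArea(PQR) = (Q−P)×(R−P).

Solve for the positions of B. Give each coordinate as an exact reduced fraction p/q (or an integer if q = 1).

1. B_x = -343/125  [C, D, B are collinear ∩ AB ⟂ CD]
2. B_y = 574/125  [C, D, B are collinear ∩ AB ⟂ CD]
   → B = (-343/125, 574/125)

B = (-343/125, 574/125)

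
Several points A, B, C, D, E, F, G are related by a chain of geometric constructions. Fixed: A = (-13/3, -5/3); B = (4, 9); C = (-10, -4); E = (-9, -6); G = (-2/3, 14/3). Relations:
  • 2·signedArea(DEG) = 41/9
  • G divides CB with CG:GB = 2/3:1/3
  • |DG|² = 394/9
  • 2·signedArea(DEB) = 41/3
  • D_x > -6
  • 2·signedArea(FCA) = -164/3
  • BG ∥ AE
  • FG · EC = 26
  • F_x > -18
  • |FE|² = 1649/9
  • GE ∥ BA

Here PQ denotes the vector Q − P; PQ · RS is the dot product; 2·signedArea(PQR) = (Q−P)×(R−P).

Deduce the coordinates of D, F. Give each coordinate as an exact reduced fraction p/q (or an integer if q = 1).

D = (-5, -1/3)
F = (-52/3, -50/3)

1. D_x = -5  [2·signedArea(DEB) = 41/3 ∩ 2·signedArea(DEG) = 41/9]
2. D_y = -1/3  [2·signedArea(DEB) = 41/3 ∩ 2·signedArea(DEG) = 41/9]
   → D = (-5, -1/3)
3. F_x = -52/3  [2·signedArea(FCA) = -164/3 ∩ FG · EC = 26]
4. F_y = -50/3  [2·signedArea(FCA) = -164/3 ∩ FG · EC = 26]
   → F = (-52/3, -50/3)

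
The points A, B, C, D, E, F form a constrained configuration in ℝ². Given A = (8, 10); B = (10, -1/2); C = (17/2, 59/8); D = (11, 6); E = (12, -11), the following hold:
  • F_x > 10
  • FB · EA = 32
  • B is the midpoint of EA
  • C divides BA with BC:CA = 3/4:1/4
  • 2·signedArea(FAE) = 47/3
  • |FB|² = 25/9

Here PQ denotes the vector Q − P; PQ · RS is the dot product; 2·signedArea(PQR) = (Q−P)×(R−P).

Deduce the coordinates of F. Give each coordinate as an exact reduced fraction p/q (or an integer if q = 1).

1. F_x = 11  [2·signedArea(FAE) = 47/3 ∩ FB · EA = 32]
2. F_y = -11/6  [2·signedArea(FAE) = 47/3 ∩ FB · EA = 32]
   → F = (11, -11/6)

F = (11, -11/6)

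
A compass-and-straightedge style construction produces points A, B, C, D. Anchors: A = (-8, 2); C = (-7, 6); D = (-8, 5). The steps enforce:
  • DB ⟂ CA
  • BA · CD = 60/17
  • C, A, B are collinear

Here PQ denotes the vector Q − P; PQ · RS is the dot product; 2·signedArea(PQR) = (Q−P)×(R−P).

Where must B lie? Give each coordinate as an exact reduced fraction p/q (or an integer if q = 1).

B = (-124/17, 82/17)

1. B_x = -124/17  [C, A, B are collinear ∩ DB ⟂ CA]
2. B_y = 82/17  [C, A, B are collinear ∩ DB ⟂ CA]
   → B = (-124/17, 82/17)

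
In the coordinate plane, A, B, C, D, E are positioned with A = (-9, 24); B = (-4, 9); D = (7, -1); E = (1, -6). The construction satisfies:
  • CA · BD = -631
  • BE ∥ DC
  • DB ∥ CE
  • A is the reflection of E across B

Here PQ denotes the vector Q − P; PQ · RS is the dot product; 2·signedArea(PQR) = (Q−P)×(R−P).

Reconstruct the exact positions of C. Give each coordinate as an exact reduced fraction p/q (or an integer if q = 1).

C = (12, -16)

1. C_x = 12  [DB ∥ CE ∩ BE ∥ DC]
2. C_y = -16  [DB ∥ CE ∩ BE ∥ DC]
   → C = (12, -16)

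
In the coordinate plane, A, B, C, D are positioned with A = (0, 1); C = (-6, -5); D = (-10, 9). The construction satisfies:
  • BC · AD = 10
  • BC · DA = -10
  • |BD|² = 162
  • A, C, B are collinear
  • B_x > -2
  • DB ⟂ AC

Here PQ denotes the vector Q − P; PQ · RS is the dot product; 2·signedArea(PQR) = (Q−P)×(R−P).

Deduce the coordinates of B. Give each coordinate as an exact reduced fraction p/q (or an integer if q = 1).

1. B_x = -1  [A, C, B are collinear ∩ DB ⟂ AC]
2. B_y = 0  [A, C, B are collinear ∩ DB ⟂ AC]
   → B = (-1, 0)

B = (-1, 0)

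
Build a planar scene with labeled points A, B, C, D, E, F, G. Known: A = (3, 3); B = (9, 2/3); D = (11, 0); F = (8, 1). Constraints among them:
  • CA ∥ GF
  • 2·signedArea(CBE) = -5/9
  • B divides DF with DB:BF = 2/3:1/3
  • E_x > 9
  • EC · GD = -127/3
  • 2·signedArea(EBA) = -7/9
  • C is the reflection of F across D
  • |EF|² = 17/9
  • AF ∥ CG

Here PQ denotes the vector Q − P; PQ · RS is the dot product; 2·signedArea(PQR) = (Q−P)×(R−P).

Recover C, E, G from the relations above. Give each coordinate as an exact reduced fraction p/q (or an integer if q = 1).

C = (14, -1)
E = (28/3, 2/3)
G = (19, -3)

1. C_x = 14  [C is the reflection of F across D]
2. C_y = -1  [C is the reflection of F across D]
   → C = (14, -1)
3. E_x = 28/3  [2·signedArea(EBA) = -7/9 ∩ 2·signedArea(CBE) = -5/9]
4. E_y = 2/3  [2·signedArea(EBA) = -7/9 ∩ 2·signedArea(CBE) = -5/9]
   → E = (28/3, 2/3)
5. G_x = 19  [CA ∥ GF ∩ AF ∥ CG]
6. G_y = -3  [CA ∥ GF ∩ AF ∥ CG]
   → G = (19, -3)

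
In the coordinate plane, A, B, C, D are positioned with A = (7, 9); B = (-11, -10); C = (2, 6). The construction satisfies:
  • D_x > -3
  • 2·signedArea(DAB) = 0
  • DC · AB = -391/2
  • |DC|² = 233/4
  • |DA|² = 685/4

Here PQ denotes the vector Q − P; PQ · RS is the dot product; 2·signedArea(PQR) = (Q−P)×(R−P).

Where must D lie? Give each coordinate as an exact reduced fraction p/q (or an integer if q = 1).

1. D_x = -2  [2·signedArea(DAB) = 0 ∩ DC · AB = -391/2]
2. D_y = -1/2  [2·signedArea(DAB) = 0 ∩ DC · AB = -391/2]
   → D = (-2, -1/2)

D = (-2, -1/2)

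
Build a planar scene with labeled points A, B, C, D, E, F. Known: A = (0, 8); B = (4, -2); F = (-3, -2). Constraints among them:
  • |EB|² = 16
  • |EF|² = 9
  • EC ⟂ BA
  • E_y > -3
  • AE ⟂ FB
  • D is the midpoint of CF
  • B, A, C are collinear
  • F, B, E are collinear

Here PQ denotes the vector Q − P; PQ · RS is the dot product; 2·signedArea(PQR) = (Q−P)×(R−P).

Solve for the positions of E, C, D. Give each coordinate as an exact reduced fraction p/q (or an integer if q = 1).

1. E_x = 0  [F, B, E are collinear ∩ AE ⟂ FB]
2. E_y = -2  [F, B, E are collinear ∩ AE ⟂ FB]
   → E = (0, -2)
3. C_x = 100/29  [B, A, C are collinear ∩ EC ⟂ BA]
4. C_y = -18/29  [B, A, C are collinear ∩ EC ⟂ BA]
   → C = (100/29, -18/29)
5. D_x = 13/58  [D is the midpoint of CF]
6. D_y = -38/29  [D is the midpoint of CF]
   → D = (13/58, -38/29)

C = (100/29, -18/29)
D = (13/58, -38/29)
E = (0, -2)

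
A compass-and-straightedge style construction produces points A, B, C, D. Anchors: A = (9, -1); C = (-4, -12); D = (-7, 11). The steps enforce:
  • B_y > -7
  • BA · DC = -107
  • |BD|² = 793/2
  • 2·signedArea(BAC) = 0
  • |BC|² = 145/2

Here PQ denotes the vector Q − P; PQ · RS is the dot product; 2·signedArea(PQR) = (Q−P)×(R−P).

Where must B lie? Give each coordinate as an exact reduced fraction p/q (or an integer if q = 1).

B = (5/2, -13/2)

1. B_x = 5/2  [2·signedArea(BAC) = 0 ∩ BA · DC = -107]
2. B_y = -13/2  [2·signedArea(BAC) = 0 ∩ BA · DC = -107]
   → B = (5/2, -13/2)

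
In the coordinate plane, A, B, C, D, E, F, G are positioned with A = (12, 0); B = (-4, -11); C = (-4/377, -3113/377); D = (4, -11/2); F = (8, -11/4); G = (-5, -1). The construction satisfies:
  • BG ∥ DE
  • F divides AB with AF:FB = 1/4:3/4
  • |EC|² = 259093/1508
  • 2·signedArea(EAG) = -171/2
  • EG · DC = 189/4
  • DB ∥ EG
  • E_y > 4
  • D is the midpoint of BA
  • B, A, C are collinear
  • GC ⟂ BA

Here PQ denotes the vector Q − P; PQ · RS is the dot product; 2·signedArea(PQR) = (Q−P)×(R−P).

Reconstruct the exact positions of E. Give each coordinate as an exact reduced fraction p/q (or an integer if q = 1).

1. E_x = 3  [DB ∥ EG ∩ BG ∥ DE]
2. E_y = 9/2  [DB ∥ EG ∩ BG ∥ DE]
   → E = (3, 9/2)

E = (3, 9/2)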